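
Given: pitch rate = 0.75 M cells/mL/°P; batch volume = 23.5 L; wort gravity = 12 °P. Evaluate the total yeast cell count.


cells (billions) = rate · V_L · °P
cells = 0.75 · 23.5 · 12

211.5000 billion cells


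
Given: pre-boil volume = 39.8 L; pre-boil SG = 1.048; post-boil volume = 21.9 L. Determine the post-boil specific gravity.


SG_post = 1 + (SG_pre − 1)·V_pre/V_post
pts_pre = (1.048 − 1)·1000 = 48.0000
pts_post = 48.0000·39.8/21.9 = 87.2329
SG_post = 1 + 87.2329/1000

1.0872


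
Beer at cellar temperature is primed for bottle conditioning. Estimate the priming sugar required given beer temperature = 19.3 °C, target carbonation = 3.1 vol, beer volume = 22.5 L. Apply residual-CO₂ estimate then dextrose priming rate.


residual = 14.695·(0.01821 + 0.09011·e^(−0.04·T));  sugar = (target − residual)·4.0·V
residual = 14.695·(0.01821 + 0.09011·e^(−0.04·19.3)) = 0.8795
sugar = (3.1 − 0.8795)·4.0·22.5

199.8470 g


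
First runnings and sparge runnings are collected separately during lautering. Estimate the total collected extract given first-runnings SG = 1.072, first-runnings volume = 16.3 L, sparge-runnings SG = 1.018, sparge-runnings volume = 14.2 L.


total = Σ (SG_i − 1)·1000·V_i
first = (1.072 − 1)·1000·16.3 = 1173.6000
sparge = (1.018 − 1)·1000·14.2 = 255.6000
total = 1173.6000 + 255.6000

1429.2000 gravity·L


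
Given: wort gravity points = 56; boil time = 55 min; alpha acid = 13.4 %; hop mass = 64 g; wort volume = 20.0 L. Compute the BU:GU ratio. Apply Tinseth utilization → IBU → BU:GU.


U = 1.65·0.000125^(GP/1000)·(1−e^(−0.04t))/4.15;  IBU = (α/100)·m·U·1000/V;  BU:GU = IBU/GP
U = 1.65·0.000125^(56/1000)·(1−e^(−0.04·55))/4.15 = 0.2137
IBU = (13.4/100)·64·0.2137·1000/20.0 = 91.6464
BU:GU = 91.6464/56

1.6365


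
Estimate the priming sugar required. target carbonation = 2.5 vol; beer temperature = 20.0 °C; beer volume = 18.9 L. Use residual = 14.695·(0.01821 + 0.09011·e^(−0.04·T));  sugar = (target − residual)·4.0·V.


residual = 14.695·(0.01821 + 0.09011·e^(−0.04·20.0)) = 0.8626
sugar = (2.5 − 0.8626)·4.0·18.9

123.7888 g


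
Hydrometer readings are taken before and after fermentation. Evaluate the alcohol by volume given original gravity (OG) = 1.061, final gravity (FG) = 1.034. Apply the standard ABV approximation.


ABV = (OG − FG) · 131.25
ABV = (1.061 − 1.034) · 131.25

3.5437 % ABV


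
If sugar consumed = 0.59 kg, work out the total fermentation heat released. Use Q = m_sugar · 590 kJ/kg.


Q = 0.59 · 590

348.1000 kJ


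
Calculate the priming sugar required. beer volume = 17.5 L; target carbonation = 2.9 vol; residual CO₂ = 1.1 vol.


sugar = (target − residual)·4.0·V
sugar = (2.9 − 1.1)·4.0·17.5

126.0000 g


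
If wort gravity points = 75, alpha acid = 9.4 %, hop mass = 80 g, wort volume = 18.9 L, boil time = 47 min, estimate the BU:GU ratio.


U = 1.65·0.000125^(GP/1000)·(1−e^(−0.04t))/4.15;  IBU = (α/100)·m·U·1000/V;  BU:GU = IBU/GP
U = 1.65·0.000125^(75/1000)·(1−e^(−0.04·47))/4.15 = 0.1717
IBU = (9.4/100)·80·0.1717·1000/18.9 = 68.3209
BU:GU = 68.3209/75

0.9109


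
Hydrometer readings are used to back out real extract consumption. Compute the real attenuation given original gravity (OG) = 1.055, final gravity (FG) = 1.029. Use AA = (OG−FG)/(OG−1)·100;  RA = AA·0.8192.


AA = (1.055 − 1.029)/(1.055 − 1)·100 = 47.2727
RA = 47.2727·0.8192

38.7258 %


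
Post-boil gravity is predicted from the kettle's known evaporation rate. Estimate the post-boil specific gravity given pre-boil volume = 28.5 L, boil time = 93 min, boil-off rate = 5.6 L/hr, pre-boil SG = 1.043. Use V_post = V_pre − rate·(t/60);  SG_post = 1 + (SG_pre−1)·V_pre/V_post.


V_post = 28.5 − 5.6·(93/60) = 19.8200
SG_post = 1 + (1.043 − 1)·28.5/19.8200

1.0618


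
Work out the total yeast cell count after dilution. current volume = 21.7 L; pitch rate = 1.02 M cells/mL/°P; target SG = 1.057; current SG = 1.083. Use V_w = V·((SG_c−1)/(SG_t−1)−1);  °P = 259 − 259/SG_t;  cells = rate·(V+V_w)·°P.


V_w = 21.7·((1.083−1)/(1.057−1)−1) = 9.8982
V_final = 21.7 + 9.8982 = 31.5982
°P = 259 − 259/1.057 = 13.9669
cells = 1.02·31.5982·13.9669

450.1557 billion cells


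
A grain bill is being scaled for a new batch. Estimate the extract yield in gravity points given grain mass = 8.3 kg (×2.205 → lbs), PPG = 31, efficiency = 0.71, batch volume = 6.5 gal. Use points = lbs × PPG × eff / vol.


lbs = 8.3 × 2.205 = 18.3015
points = 18.3015 × 31 × 0.71 / 6.5

61.9717 points


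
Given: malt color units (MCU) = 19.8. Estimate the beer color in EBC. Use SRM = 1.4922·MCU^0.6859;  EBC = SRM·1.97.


SRM = 1.4922·19.8^0.6859 = 11.5667
EBC = 11.5667·1.97

22.7864 EBC


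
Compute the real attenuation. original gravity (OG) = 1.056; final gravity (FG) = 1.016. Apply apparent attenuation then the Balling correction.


AA = (OG−FG)/(OG−1)·100;  RA = AA·0.8192
AA = (1.056 − 1.016)/(1.056 − 1)·100 = 71.4286
RA = 71.4286·0.8192

58.5143 %


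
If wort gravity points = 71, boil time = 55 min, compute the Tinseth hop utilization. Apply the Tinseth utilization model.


U = 1.65·0.000125^(GP/1000) · (1 − e^(−0.04·t))/4.15
bigness = 1.65·0.000125^(71/1000) = 0.8717
boil_factor = (1 − e^(−0.04·55))/4.15 = 0.2143
U = 0.8717 · 0.2143

0.1868


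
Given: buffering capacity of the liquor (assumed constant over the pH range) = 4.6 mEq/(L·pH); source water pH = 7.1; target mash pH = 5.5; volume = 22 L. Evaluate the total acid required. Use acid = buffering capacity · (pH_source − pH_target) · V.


acid = 4.6 · (7.1 − 5.5) · 22

161.9200 mEq


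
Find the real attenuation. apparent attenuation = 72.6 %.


RA = AA · 0.8192
RA = 72.6 · 0.8192

59.4739 %


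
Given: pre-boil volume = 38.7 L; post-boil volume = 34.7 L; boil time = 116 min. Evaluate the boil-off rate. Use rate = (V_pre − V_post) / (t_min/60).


rate = (38.7 − 34.7) / (116/60)

2.0690 L/hr


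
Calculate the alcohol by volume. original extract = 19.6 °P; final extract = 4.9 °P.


SG = 259/(259 − P);  ABV = (OG − FG)·131.25
OG = 259/(259 − 19.6) = 1.0819
FG = 259/(259 − 4.9) = 1.0193
ABV = (1.0819 − 1.0193)·131.25

8.2146 % ABV


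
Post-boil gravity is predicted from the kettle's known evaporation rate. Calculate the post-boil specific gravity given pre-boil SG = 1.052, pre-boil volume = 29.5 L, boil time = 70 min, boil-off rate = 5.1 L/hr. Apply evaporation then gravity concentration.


V_post = V_pre − rate·(t/60);  SG_post = 1 + (SG_pre−1)·V_pre/V_post
V_post = 29.5 − 5.1·(70/60) = 23.5500
SG_post = 1 + (1.052 − 1)·29.5/23.5500

1.0651


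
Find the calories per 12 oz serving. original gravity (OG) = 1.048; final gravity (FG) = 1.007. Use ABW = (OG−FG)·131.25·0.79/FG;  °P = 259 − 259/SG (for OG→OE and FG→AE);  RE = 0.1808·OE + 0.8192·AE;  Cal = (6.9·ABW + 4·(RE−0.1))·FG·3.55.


ABW = (1.048 − 1.007)·131.25·0.79/1.007 = 4.2216
OE = 259 − 259/1.048 = 11.8626 °P
AE = 259 − 259/1.007 = 1.8004 °P
RE = 0.1808·11.8626 + 0.8192·1.8004 = 3.6196 °P
Cal = (6.9·4.2216 + 4·(3.6196−0.1))·1.007·3.55

154.4616 kcal


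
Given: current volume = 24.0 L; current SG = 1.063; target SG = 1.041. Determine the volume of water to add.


V_water = V·((SG_curr − 1)/(SG_target − 1) − 1)
V_water = 24.0·((1.063 − 1)/(1.041 − 1) − 1)

12.8780 L


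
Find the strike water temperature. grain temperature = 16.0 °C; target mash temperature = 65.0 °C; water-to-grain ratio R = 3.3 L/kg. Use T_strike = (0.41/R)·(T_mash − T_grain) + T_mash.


T_strike = (0.41/3.3)·(65.0 − 16.0) + 65.0

71.0879 °C


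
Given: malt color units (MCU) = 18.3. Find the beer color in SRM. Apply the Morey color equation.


SRM = 1.4922 · MCU^0.6859
SRM = 1.4922 · 18.3^0.6859

10.9583 SRM


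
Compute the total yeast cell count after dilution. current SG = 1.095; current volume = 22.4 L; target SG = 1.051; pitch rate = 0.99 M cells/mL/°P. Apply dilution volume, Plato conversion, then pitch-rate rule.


V_w = V·((SG_c−1)/(SG_t−1)−1);  °P = 259 − 259/SG_t;  cells = rate·(V+V_w)·°P
V_w = 22.4·((1.095−1)/(1.051−1)−1) = 19.3255
V_final = 22.4 + 19.3255 = 41.7255
°P = 259 − 259/1.051 = 12.5680
cells = 0.99·41.7255·12.5680

519.1632 billion cells


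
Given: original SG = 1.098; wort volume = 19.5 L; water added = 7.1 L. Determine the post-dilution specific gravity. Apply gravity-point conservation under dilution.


SG_new = 1 + (SG_old − 1)·V_old/(V_old + V_water)
pts = (1.098 − 1)·1000·19.5/(19.5 + 7.1) = 71.8421
SG_new = 1 + 71.8421/1000

1.0718


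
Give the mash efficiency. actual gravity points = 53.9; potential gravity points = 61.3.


efficiency = actual / potential × 100
efficiency = 53.9 / 61.3 × 100

87.9282 %


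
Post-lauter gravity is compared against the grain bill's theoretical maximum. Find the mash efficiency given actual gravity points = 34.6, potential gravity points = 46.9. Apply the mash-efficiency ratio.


efficiency = actual / potential × 100
efficiency = 34.6 / 46.9 × 100

73.7740 %


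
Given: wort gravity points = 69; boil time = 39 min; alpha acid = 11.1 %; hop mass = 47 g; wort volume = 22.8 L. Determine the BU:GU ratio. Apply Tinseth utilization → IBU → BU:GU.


U = 1.65·0.000125^(GP/1000)·(1−e^(−0.04t))/4.15;  IBU = (α/100)·m·U·1000/V;  BU:GU = IBU/GP
U = 1.65·0.000125^(69/1000)·(1−e^(−0.04·39))/4.15 = 0.1689
IBU = (11.1/100)·47·0.1689·1000/22.8 = 38.6510
BU:GU = 38.6510/69

0.5602


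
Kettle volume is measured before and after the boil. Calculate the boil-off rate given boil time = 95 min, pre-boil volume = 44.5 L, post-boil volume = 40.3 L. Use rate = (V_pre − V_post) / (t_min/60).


rate = (44.5 − 40.3) / (95/60)

2.6526 L/hr


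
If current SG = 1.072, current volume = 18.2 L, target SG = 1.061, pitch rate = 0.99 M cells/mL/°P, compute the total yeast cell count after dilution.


V_w = V·((SG_c−1)/(SG_t−1)−1);  °P = 259 − 259/SG_t;  cells = rate·(V+V_w)·°P
V_w = 18.2·((1.072−1)/(1.061−1)−1) = 3.2820
V_final = 18.2 + 3.2820 = 21.4820
°P = 259 − 259/1.061 = 14.8907
cells = 0.99·21.4820·14.8907

316.6821 billion cells


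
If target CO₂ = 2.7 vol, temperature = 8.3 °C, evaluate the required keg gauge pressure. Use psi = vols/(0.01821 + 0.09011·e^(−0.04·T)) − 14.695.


psi = 2.7/(0.01821 + 0.09011·e^(−0.04·8.3)) − 14.695

17.8890 psi


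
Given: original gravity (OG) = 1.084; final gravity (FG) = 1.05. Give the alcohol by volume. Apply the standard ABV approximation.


ABV = (OG − FG) · 131.25
ABV = (1.084 − 1.05) · 131.25

4.4625 % ABV


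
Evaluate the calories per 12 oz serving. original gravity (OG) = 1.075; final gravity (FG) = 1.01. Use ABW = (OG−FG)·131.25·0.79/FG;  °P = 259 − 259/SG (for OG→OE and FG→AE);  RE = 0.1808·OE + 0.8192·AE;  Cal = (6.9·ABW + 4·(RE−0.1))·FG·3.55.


ABW = (1.075 − 1.01)·131.25·0.79/1.01 = 6.6730
OE = 259 − 259/1.075 = 18.0698 °P
AE = 259 − 259/1.01 = 2.5644 °P
RE = 0.1808·18.0698 + 0.8192·2.5644 = 5.3677 °P
Cal = (6.9·6.6730 + 4·(5.3677−0.1))·1.01·3.55

240.6385 kcal


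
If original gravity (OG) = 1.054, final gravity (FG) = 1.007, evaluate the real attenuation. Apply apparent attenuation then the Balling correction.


AA = (OG−FG)/(OG−1)·100;  RA = AA·0.8192
AA = (1.054 − 1.007)/(1.054 − 1)·100 = 87.0370
RA = 87.0370·0.8192

71.3007 %


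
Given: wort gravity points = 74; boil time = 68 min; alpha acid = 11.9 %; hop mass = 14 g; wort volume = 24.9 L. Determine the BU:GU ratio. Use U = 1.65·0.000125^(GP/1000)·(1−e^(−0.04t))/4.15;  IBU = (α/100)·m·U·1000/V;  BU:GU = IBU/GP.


U = 1.65·0.000125^(74/1000)·(1−e^(−0.04·68))/4.15 = 0.1910
IBU = (11.9/100)·14·0.1910·1000/24.9 = 12.7787
BU:GU = 12.7787/74

0.1727


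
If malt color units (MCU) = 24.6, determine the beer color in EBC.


SRM = 1.4922·MCU^0.6859;  EBC = SRM·1.97
SRM = 1.4922·24.6^0.6859 = 13.4236
EBC = 13.4236·1.97

26.4445 EBC


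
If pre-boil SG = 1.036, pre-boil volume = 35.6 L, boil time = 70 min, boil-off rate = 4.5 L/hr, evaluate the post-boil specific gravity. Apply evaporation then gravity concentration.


V_post = V_pre − rate·(t/60);  SG_post = 1 + (SG_pre−1)·V_pre/V_post
V_post = 35.6 − 4.5·(70/60) = 30.3500
SG_post = 1 + (1.036 − 1)·35.6/30.3500

1.0422


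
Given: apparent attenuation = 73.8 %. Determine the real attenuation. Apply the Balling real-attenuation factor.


RA = AA · 0.8192
RA = 73.8 · 0.8192

60.4570 %


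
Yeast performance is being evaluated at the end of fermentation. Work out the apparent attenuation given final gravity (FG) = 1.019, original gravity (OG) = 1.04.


AA = (OG − FG)/(OG − 1) · 100
AA = (1.04 − 1.019)/(1.04 − 1) · 100

52.5000 %


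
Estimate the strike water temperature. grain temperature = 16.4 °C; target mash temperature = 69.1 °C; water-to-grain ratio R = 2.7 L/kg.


T_strike = (0.41/R)·(T_mash − T_grain) + T_mash
T_strike = (0.41/2.7)·(69.1 − 16.4) + 69.1

77.1026 °C


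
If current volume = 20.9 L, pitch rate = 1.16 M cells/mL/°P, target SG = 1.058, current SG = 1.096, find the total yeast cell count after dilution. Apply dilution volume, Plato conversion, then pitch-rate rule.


V_w = V·((SG_c−1)/(SG_t−1)−1);  °P = 259 − 259/SG_t;  cells = rate·(V+V_w)·°P
V_w = 20.9·((1.096−1)/(1.058−1)−1) = 13.6931
V_final = 20.9 + 13.6931 = 34.5931
°P = 259 − 259/1.058 = 14.1985
cells = 1.16·34.5931·14.1985

569.7569 billion cells


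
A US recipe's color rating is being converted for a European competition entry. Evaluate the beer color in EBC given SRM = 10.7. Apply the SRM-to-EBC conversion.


EBC = SRM · 1.97
EBC = 10.7 · 1.97

21.0790 EBC


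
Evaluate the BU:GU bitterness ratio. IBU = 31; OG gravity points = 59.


BU:GU = IBU / OG_points
BU:GU = 31 / 59

0.5254


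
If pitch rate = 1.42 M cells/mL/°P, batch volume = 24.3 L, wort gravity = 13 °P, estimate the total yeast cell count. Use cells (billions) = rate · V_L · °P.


cells = 1.42 · 24.3 · 13

448.5780 billion cells


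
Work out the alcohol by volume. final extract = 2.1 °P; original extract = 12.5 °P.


SG = 259/(259 − P);  ABV = (OG − FG)·131.25
OG = 259/(259 − 12.5) = 1.0507
FG = 259/(259 − 2.1) = 1.0082
ABV = (1.0507 − 1.0082)·131.25

5.5828 % ABV


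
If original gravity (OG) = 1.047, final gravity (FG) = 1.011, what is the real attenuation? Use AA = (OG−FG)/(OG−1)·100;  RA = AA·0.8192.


AA = (1.047 − 1.011)/(1.047 − 1)·100 = 76.5957
RA = 76.5957·0.8192

62.7472 %


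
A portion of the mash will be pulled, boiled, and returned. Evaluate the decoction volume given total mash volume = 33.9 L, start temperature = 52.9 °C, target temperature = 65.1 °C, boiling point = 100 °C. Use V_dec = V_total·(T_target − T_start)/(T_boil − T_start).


V_dec = 33.9·(65.1 − 52.9)/(100 − 52.9)

8.7809 L


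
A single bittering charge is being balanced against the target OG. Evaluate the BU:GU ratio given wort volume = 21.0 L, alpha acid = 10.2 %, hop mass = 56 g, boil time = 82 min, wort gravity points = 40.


U = 1.65·0.000125^(GP/1000)·(1−e^(−0.04t))/4.15;  IBU = (α/100)·m·U·1000/V;  BU:GU = IBU/GP
U = 1.65·0.000125^(40/1000)·(1−e^(−0.04·82))/4.15 = 0.2671
IBU = (10.2/100)·56·0.2671·1000/21.0 = 72.6481
BU:GU = 72.6481/40

1.8162


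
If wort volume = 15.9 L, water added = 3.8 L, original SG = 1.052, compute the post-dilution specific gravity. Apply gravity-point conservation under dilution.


SG_new = 1 + (SG_old − 1)·V_old/(V_old + V_water)
pts = (1.052 − 1)·1000·15.9/(15.9 + 3.8) = 41.9695
SG_new = 1 + 41.9695/1000

1.0420


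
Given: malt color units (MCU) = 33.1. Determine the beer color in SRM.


SRM = 1.4922 · MCU^0.6859
SRM = 1.4922 · 33.1^0.6859

16.4542 SRM


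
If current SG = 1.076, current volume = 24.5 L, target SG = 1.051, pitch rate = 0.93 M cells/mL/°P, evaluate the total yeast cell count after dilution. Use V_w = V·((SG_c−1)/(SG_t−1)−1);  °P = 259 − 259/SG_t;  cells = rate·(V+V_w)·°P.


V_w = 24.5·((1.076−1)/(1.051−1)−1) = 12.0098
V_final = 24.5 + 12.0098 = 36.5098
°P = 259 − 259/1.051 = 12.5680
cells = 0.93·36.5098·12.5680

426.7364 billion cells


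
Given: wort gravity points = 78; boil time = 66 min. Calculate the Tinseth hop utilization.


U = 1.65·0.000125^(GP/1000) · (1 − e^(−0.04·t))/4.15
bigness = 1.65·0.000125^(78/1000) = 0.8185
boil_factor = (1 − e^(−0.04·66))/4.15 = 0.2238
U = 0.8185 · 0.2238

0.1832


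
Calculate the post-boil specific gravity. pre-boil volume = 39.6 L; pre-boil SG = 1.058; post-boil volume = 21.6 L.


SG_post = 1 + (SG_pre − 1)·V_pre/V_post
pts_pre = (1.058 − 1)·1000 = 58.0000
pts_post = 58.0000·39.6/21.6 = 106.3333
SG_post = 1 + 106.3333/1000

1.1063


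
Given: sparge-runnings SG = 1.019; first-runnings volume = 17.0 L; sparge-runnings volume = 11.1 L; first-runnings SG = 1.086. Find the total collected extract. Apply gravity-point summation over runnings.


total = Σ (SG_i − 1)·1000·V_i
first = (1.086 − 1)·1000·17.0 = 1462.0000
sparge = (1.019 − 1)·1000·11.1 = 210.9000
total = 1462.0000 + 210.9000

1672.9000 gravity·L


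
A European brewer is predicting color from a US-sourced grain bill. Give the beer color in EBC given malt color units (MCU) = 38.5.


SRM = 1.4922·MCU^0.6859;  EBC = SRM·1.97
SRM = 1.4922·38.5^0.6859 = 18.2513
EBC = 18.2513·1.97

35.9551 EBC


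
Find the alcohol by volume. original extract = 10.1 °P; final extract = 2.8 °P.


SG = 259/(259 − P);  ABV = (OG − FG)·131.25
OG = 259/(259 − 10.1) = 1.0406
FG = 259/(259 − 2.8) = 1.0109
ABV = (1.0406 − 1.0109)·131.25

3.8915 % ABV


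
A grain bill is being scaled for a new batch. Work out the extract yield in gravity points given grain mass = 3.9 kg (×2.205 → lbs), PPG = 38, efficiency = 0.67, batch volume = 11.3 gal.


points = lbs × PPG × eff / vol
lbs = 3.9 × 2.205 = 8.5995
points = 8.5995 × 38 × 0.67 / 11.3

19.3755 points


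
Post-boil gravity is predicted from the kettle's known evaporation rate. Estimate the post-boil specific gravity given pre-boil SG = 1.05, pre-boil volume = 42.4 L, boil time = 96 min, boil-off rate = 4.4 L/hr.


V_post = V_pre − rate·(t/60);  SG_post = 1 + (SG_pre−1)·V_pre/V_post
V_post = 42.4 − 4.4·(96/60) = 35.3600
SG_post = 1 + (1.05 − 1)·42.4/35.3600

1.0600


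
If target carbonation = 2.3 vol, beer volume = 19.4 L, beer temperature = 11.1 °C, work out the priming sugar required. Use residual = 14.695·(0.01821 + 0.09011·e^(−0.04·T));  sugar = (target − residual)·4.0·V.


residual = 14.695·(0.01821 + 0.09011·e^(−0.04·11.1)) = 1.1170
sugar = (2.3 − 1.1170)·4.0·19.4

91.8006 g


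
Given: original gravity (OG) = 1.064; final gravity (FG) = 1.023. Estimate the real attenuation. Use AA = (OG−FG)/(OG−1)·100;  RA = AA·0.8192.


AA = (1.064 − 1.023)/(1.064 − 1)·100 = 64.0625
RA = 64.0625·0.8192

52.4800 %


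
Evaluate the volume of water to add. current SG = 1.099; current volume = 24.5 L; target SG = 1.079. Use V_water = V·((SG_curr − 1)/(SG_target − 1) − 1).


V_water = 24.5·((1.099 − 1)/(1.079 − 1) − 1)

6.2025 L


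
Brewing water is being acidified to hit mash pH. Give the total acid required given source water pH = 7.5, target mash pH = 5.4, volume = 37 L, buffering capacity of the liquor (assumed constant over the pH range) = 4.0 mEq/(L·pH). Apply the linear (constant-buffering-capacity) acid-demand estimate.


acid = buffering capacity · (pH_source − pH_target) · V
acid = 4.0 · (7.5 − 5.4) · 37

310.8000 mEq


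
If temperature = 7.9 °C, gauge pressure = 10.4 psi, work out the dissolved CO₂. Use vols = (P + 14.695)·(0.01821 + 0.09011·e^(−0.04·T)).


vols = (10.4 + 14.695)·(0.01821 + 0.09011·e^(−0.04·7.9))

2.1056 volumes


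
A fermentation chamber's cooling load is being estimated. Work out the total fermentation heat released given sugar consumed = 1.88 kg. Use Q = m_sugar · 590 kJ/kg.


Q = 1.88 · 590

1109.2000 kJ


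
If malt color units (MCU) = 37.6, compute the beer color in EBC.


SRM = 1.4922·MCU^0.6859;  EBC = SRM·1.97
SRM = 1.4922·37.6^0.6859 = 17.9576
EBC = 17.9576·1.97

35.3765 EBC


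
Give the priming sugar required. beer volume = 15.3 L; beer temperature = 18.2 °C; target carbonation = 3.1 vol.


residual = 14.695·(0.01821 + 0.09011·e^(−0.04·T));  sugar = (target − residual)·4.0·V
residual = 14.695·(0.01821 + 0.09011·e^(−0.04·18.2)) = 0.9070
sugar = (3.1 − 0.9070)·4.0·15.3

134.2115 g


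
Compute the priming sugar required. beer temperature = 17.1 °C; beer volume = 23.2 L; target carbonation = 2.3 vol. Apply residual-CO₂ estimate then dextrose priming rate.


residual = 14.695·(0.01821 + 0.09011·e^(−0.04·T));  sugar = (target − residual)·4.0·V
residual = 14.695·(0.01821 + 0.09011·e^(−0.04·17.1)) = 0.9358
sugar = (2.3 − 0.9358)·4.0·23.2

126.6012 g


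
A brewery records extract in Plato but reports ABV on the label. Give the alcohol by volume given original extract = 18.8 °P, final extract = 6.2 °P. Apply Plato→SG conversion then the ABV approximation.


SG = 259/(259 − P);  ABV = (OG − FG)·131.25
OG = 259/(259 − 18.8) = 1.0783
FG = 259/(259 − 6.2) = 1.0245
ABV = (1.0783 − 1.0245)·131.25

7.0537 % ABV


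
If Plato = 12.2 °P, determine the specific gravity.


SG = 259/(259 − P)
SG = 259/(259 − 12.2)

1.0494


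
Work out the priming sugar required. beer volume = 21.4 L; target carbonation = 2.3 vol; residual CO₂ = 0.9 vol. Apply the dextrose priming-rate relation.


sugar = (target − residual)·4.0·V
sugar = (2.3 − 0.9)·4.0·21.4

119.8400 g


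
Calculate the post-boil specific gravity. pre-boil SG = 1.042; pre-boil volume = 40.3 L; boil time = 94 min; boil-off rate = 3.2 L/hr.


V_post = V_pre − rate·(t/60);  SG_post = 1 + (SG_pre−1)·V_pre/V_post
V_post = 40.3 − 3.2·(94/60) = 35.2867
SG_post = 1 + (1.042 − 1)·40.3/35.2867

1.0480


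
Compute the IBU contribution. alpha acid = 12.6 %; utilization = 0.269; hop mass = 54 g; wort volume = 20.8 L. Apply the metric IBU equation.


IBU = (α/100)·mass·U·1000 / V
IBU = (12.6/100)·54·0.269·1000 / 20.8

87.9940 IBU


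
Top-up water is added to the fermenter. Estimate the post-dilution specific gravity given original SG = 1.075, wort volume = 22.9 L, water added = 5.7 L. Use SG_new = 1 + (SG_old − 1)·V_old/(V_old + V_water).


pts = (1.075 − 1)·1000·22.9/(22.9 + 5.7) = 60.0524
SG_new = 1 + 60.0524/1000

1.0601


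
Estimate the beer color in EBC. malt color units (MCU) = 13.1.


SRM = 1.4922·MCU^0.6859;  EBC = SRM·1.97
SRM = 1.4922·13.1^0.6859 = 8.7129
EBC = 8.7129·1.97

17.1644 EBC


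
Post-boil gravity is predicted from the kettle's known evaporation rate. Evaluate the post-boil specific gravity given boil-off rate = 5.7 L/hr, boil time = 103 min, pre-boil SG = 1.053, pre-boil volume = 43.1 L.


V_post = V_pre − rate·(t/60);  SG_post = 1 + (SG_pre−1)·V_pre/V_post
V_post = 43.1 − 5.7·(103/60) = 33.3150
SG_post = 1 + (1.053 − 1)·43.1/33.3150

1.0686


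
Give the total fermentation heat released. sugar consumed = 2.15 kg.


Q = m_sugar · 590 kJ/kg
Q = 2.15 · 590

1268.5000 kJ


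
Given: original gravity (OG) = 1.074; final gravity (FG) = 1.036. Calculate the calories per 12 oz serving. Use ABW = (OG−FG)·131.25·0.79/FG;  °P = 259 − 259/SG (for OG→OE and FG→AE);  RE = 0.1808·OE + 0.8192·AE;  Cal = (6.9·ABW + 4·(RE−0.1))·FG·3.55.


ABW = (1.074 − 1.036)·131.25·0.79/1.036 = 3.8032
OE = 259 − 259/1.074 = 17.8454 °P
AE = 259 − 259/1.036 = 9.0000 °P
RE = 0.1808·17.8454 + 0.8192·9.0000 = 10.5993 °P
Cal = (6.9·3.8032 + 4·(10.5993−0.1))·1.036·3.55

250.9700 kcal


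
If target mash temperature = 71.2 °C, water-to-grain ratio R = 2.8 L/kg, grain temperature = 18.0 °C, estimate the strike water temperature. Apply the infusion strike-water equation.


T_strike = (0.41/R)·(T_mash − T_grain) + T_mash
T_strike = (0.41/2.8)·(71.2 − 18.0) + 71.2

78.9900 °C


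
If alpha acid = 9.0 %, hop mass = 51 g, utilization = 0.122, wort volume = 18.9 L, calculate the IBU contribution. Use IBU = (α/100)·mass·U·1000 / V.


IBU = (9.0/100)·51·0.122·1000 / 18.9

29.6286 IBU


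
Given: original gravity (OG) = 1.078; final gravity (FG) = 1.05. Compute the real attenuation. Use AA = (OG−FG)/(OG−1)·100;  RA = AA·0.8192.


AA = (1.078 − 1.05)/(1.078 − 1)·100 = 35.8974
RA = 35.8974·0.8192

29.4072 %


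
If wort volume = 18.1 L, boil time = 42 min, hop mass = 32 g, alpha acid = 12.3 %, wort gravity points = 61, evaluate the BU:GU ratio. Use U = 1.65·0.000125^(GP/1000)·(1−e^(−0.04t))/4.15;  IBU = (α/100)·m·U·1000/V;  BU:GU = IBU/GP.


U = 1.65·0.000125^(61/1000)·(1−e^(−0.04·42))/4.15 = 0.1870
IBU = (12.3/100)·32·0.1870·1000/18.1 = 40.6583
BU:GU = 40.6583/61

0.6665


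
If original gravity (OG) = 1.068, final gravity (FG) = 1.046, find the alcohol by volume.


ABV = (OG − FG) · 131.25
ABV = (1.068 − 1.046) · 131.25

2.8875 % ABV


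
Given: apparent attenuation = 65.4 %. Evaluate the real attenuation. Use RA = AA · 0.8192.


RA = 65.4 · 0.8192

53.5757 %


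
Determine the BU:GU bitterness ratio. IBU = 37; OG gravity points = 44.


BU:GU = IBU / OG_points
BU:GU = 37 / 44

0.8409


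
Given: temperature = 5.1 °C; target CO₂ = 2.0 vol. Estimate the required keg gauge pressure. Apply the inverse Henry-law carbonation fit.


psi = vols/(0.01821 + 0.09011·e^(−0.04·T)) − 14.695
psi = 2.0/(0.01821 + 0.09011·e^(−0.04·5.1)) − 14.695

7.1173 psi


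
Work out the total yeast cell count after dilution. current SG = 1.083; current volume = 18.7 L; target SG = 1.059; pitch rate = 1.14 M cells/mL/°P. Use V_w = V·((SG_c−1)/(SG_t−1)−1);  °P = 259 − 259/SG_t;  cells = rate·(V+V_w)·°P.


V_w = 18.7·((1.083−1)/(1.059−1)−1) = 7.6068
V_final = 18.7 + 7.6068 = 26.3068
°P = 259 − 259/1.059 = 14.4297
cells = 1.14·26.3068·14.4297

432.7413 billion cells


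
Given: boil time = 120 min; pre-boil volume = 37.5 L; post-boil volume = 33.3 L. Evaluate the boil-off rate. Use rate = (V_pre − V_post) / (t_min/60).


rate = (37.5 − 33.3) / (120/60)

2.1000 L/hr


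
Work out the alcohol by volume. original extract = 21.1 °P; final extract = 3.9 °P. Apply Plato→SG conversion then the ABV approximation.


SG = 259/(259 − P);  ABV = (OG − FG)·131.25
OG = 259/(259 − 21.1) = 1.0887
FG = 259/(259 − 3.9) = 1.0153
ABV = (1.0887 − 1.0153)·131.25

9.6344 % ABV


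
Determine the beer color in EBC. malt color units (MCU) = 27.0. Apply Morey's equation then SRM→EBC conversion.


SRM = 1.4922·MCU^0.6859;  EBC = SRM·1.97
SRM = 1.4922·27.0^0.6859 = 14.3087
EBC = 14.3087·1.97

28.1881 EBC


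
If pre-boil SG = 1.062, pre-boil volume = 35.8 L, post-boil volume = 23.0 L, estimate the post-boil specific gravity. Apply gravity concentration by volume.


SG_post = 1 + (SG_pre − 1)·V_pre/V_post
pts_pre = (1.062 − 1)·1000 = 62.0000
pts_post = 62.0000·35.8/23.0 = 96.5043
SG_post = 1 + 96.5043/1000

1.0965


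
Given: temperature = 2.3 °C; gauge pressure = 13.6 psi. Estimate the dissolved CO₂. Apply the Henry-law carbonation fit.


vols = (P + 14.695)·(0.01821 + 0.09011·e^(−0.04·T))
vols = (13.6 + 14.695)·(0.01821 + 0.09011·e^(−0.04·2.3))

2.8408 volumes


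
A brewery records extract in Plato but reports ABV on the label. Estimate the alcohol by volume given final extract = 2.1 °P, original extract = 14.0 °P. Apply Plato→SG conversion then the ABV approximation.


SG = 259/(259 − P);  ABV = (OG − FG)·131.25
OG = 259/(259 − 14.0) = 1.0571
FG = 259/(259 − 2.1) = 1.0082
ABV = (1.0571 − 1.0082)·131.25

6.4271 % ABV


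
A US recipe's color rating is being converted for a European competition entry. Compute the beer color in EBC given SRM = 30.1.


EBC = SRM · 1.97
EBC = 30.1 · 1.97

59.2970 EBC


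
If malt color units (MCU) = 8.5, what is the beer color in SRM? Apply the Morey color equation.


SRM = 1.4922 · MCU^0.6859
SRM = 1.4922 · 8.5^0.6859

6.4761 SRM


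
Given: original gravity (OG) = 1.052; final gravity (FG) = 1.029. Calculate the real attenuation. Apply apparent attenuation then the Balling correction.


AA = (OG−FG)/(OG−1)·100;  RA = AA·0.8192
AA = (1.052 − 1.029)/(1.052 − 1)·100 = 44.2308
RA = 44.2308·0.8192

36.2338 %


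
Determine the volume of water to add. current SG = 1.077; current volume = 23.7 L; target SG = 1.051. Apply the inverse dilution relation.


V_water = V·((SG_curr − 1)/(SG_target − 1) − 1)
V_water = 23.7·((1.077 − 1)/(1.051 − 1) − 1)

12.0824 L


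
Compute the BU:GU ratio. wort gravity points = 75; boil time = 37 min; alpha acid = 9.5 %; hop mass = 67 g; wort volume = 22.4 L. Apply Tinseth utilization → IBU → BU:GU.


U = 1.65·0.000125^(GP/1000)·(1−e^(−0.04t))/4.15;  IBU = (α/100)·m·U·1000/V;  BU:GU = IBU/GP
U = 1.65·0.000125^(75/1000)·(1−e^(−0.04·37))/4.15 = 0.1565
IBU = (9.5/100)·67·0.1565·1000/22.4 = 44.4709
BU:GU = 44.4709/75

0.5929


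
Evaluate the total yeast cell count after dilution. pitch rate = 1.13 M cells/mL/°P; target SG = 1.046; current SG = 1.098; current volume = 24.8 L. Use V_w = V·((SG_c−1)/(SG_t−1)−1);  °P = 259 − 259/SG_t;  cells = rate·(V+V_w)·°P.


V_w = 24.8·((1.098−1)/(1.046−1)−1) = 28.0348
V_final = 24.8 + 28.0348 = 52.8348
°P = 259 − 259/1.046 = 11.3901
cells = 1.13·52.8348·11.3901

680.0241 billion cells


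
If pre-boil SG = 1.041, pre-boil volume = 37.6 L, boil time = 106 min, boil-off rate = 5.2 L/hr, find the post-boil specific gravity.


V_post = V_pre − rate·(t/60);  SG_post = 1 + (SG_pre−1)·V_pre/V_post
V_post = 37.6 − 5.2·(106/60) = 28.4133
SG_post = 1 + (1.041 − 1)·37.6/28.4133

1.0543


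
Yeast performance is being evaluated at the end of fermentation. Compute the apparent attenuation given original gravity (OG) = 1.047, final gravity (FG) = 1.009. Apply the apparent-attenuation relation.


AA = (OG − FG)/(OG − 1) · 100
AA = (1.047 − 1.009)/(1.047 − 1) · 100

80.8511 %


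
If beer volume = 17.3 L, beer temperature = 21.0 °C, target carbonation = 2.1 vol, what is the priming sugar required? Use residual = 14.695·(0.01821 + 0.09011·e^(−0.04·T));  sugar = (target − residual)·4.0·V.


residual = 14.695·(0.01821 + 0.09011·e^(−0.04·21.0)) = 0.8393
sugar = (2.1 − 0.8393)·4.0·17.3

87.2437 g


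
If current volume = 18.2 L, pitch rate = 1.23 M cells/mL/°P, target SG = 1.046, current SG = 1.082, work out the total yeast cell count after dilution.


V_w = V·((SG_c−1)/(SG_t−1)−1);  °P = 259 − 259/SG_t;  cells = rate·(V+V_w)·°P
V_w = 18.2·((1.082−1)/(1.046−1)−1) = 14.2435
V_final = 18.2 + 14.2435 = 32.4435
°P = 259 − 259/1.046 = 11.3901
cells = 1.23·32.4435·11.3901

454.5257 billion cells


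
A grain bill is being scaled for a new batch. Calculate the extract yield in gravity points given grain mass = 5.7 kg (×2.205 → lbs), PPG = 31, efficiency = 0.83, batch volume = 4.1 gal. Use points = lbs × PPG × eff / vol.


lbs = 5.7 × 2.205 = 12.5685
points = 12.5685 × 31 × 0.83 / 4.1

78.8750 points


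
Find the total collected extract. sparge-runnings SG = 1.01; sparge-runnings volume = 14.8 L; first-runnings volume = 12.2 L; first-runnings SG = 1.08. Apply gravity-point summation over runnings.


total = Σ (SG_i − 1)·1000·V_i
first = (1.08 − 1)·1000·12.2 = 976.0000
sparge = (1.01 − 1)·1000·14.8 = 148.0000
total = 976.0000 + 148.0000

1124.0000 gravity·L


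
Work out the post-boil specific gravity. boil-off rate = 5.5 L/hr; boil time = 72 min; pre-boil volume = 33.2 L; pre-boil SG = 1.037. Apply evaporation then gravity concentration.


V_post = V_pre − rate·(t/60);  SG_post = 1 + (SG_pre−1)·V_pre/V_post
V_post = 33.2 − 5.5·(72/60) = 26.6000
SG_post = 1 + (1.037 − 1)·33.2/26.6000

1.0462


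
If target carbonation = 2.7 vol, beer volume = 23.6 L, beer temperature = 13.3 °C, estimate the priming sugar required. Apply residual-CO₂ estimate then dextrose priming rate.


residual = 14.695·(0.01821 + 0.09011·e^(−0.04·T));  sugar = (target − residual)·4.0·V
residual = 14.695·(0.01821 + 0.09011·e^(−0.04·13.3)) = 1.0454
sugar = (2.7 − 1.0454)·4.0·23.6

156.1896 g


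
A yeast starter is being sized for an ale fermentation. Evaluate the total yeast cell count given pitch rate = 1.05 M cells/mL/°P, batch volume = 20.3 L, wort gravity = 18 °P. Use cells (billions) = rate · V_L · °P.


cells = 1.05 · 20.3 · 18

383.6700 billion cells


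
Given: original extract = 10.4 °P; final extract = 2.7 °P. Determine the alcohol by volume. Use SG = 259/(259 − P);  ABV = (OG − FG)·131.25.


OG = 259/(259 − 10.4) = 1.0418
FG = 259/(259 − 2.7) = 1.0105
ABV = (1.0418 − 1.0105)·131.25

4.1081 % ABV


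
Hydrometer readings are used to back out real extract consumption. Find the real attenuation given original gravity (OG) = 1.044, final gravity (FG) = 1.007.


AA = (OG−FG)/(OG−1)·100;  RA = AA·0.8192
AA = (1.044 − 1.007)/(1.044 − 1)·100 = 84.0909
RA = 84.0909·0.8192

68.8873 %


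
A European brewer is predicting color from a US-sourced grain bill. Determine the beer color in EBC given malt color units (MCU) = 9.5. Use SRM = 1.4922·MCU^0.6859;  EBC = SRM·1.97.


SRM = 1.4922·9.5^0.6859 = 6.9895
EBC = 6.9895·1.97

13.7694 EBC


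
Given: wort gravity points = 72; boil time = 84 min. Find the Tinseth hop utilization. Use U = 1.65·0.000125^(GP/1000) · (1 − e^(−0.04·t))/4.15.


bigness = 1.65·0.000125^(72/1000) = 0.8639
boil_factor = (1 − e^(−0.04·84))/4.15 = 0.2326
U = 0.8639 · 0.2326

0.2009


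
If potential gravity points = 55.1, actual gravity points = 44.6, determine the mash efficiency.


efficiency = actual / potential × 100
efficiency = 44.6 / 55.1 × 100

80.9437 %


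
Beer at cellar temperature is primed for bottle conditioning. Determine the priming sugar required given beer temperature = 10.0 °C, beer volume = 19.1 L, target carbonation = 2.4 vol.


residual = 14.695·(0.01821 + 0.09011·e^(−0.04·T));  sugar = (target − residual)·4.0·V
residual = 14.695·(0.01821 + 0.09011·e^(−0.04·10.0)) = 1.1552
sugar = (2.4 − 1.1552)·4.0·19.1

95.1019 g


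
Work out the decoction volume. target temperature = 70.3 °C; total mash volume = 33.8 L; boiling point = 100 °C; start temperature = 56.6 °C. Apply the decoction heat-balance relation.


V_dec = V_total·(T_target − T_start)/(T_boil − T_start)
V_dec = 33.8·(70.3 − 56.6)/(100 − 56.6)

10.6696 L


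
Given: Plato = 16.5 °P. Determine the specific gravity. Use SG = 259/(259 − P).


SG = 259/(259 − 16.5)

1.0680


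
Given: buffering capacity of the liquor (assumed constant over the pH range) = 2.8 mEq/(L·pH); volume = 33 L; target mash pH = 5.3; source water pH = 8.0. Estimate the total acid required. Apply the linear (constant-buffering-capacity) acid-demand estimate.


acid = buffering capacity · (pH_source − pH_target) · V
acid = 2.8 · (8.0 − 5.3) · 33

249.4800 mEq


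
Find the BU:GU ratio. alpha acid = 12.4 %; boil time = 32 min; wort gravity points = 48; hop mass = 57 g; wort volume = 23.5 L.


U = 1.65·0.000125^(GP/1000)·(1−e^(−0.04t))/4.15;  IBU = (α/100)·m·U·1000/V;  BU:GU = IBU/GP
U = 1.65·0.000125^(48/1000)·(1−e^(−0.04·32))/4.15 = 0.1865
IBU = (12.4/100)·57·0.1865·1000/23.5 = 56.0830
BU:GU = 56.0830/48

1.1684


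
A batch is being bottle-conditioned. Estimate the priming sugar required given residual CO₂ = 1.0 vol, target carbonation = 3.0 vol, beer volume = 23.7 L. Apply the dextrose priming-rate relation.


sugar = (target − residual)·4.0·V
sugar = (3.0 − 1.0)·4.0·23.7

189.6000 g


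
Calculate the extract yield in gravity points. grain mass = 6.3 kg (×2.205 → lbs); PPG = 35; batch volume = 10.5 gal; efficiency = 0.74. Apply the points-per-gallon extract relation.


points = lbs × PPG × eff / vol
lbs = 6.3 × 2.205 = 13.8915
points = 13.8915 × 35 × 0.74 / 10.5

34.2657 points


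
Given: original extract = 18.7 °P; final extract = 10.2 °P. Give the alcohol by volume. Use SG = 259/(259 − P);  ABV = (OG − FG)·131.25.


OG = 259/(259 − 18.7) = 1.0778
FG = 259/(259 − 10.2) = 1.0410
ABV = (1.0778 − 1.0410)·131.25

4.8330 % ABV


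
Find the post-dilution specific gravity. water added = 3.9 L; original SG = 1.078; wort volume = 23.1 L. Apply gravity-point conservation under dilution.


SG_new = 1 + (SG_old − 1)·V_old/(V_old + V_water)
pts = (1.078 − 1)·1000·23.1/(23.1 + 3.9) = 66.7333
SG_new = 1 + 66.7333/1000

1.0667


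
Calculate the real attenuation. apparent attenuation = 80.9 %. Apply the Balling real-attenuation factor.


RA = AA · 0.8192
RA = 80.9 · 0.8192

66.2733 %


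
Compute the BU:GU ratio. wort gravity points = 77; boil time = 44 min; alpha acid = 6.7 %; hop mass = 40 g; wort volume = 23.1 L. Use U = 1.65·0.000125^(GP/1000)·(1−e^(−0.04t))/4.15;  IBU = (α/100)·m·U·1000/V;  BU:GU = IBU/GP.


U = 1.65·0.000125^(77/1000)·(1−e^(−0.04·44))/4.15 = 0.1648
IBU = (6.7/100)·40·0.1648·1000/23.1 = 19.1173
BU:GU = 19.1173/77

0.2483


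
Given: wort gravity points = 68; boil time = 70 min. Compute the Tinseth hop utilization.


U = 1.65·0.000125^(GP/1000) · (1 − e^(−0.04·t))/4.15
bigness = 1.65·0.000125^(68/1000) = 0.8955
boil_factor = (1 − e^(−0.04·70))/4.15 = 0.2263
U = 0.8955 · 0.2263

0.2027


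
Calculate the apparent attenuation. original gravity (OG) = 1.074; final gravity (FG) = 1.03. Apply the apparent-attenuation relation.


AA = (OG − FG)/(OG − 1) · 100
AA = (1.074 − 1.03)/(1.074 − 1) · 100

59.4595 %


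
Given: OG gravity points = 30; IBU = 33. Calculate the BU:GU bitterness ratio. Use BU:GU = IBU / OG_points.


BU:GU = 33 / 30

1.1000


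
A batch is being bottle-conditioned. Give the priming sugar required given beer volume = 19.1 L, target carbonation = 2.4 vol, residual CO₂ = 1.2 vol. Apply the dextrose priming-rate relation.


sugar = (target − residual)·4.0·V
sugar = (2.4 − 1.2)·4.0·19.1

91.6800 g


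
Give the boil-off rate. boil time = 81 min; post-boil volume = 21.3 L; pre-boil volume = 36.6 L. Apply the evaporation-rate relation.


rate = (V_pre − V_post) / (t_min/60)
rate = (36.6 − 21.3) / (81/60)

11.3333 L/hr


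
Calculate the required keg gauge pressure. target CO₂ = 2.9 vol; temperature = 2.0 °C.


psi = vols/(0.01821 + 0.09011·e^(−0.04·T)) − 14.695
psi = 2.9/(0.01821 + 0.09011·e^(−0.04·2.0)) − 14.695

13.9069 psi


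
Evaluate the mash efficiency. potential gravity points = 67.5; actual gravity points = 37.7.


efficiency = actual / potential × 100
efficiency = 37.7 / 67.5 × 100

55.8519 %


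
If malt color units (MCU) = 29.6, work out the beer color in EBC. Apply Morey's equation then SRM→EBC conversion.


SRM = 1.4922·MCU^0.6859;  EBC = SRM·1.97
SRM = 1.4922·29.6^0.6859 = 15.2400
EBC = 15.2400·1.97

30.0229 EBC


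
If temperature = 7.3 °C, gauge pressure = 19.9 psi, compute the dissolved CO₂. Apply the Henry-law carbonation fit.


vols = (P + 14.695)·(0.01821 + 0.09011·e^(−0.04·T))
vols = (19.9 + 14.695)·(0.01821 + 0.09011·e^(−0.04·7.3))

2.9579 volumes
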